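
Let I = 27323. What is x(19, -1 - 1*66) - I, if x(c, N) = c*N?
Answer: -28596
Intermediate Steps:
x(c, N) = N*c
x(19, -1 - 1*66) - I = (-1 - 1*66)*19 - 1*27323 = (-1 - 66)*19 - 27323 = -67*19 - 27323 = -1273 - 27323 = -28596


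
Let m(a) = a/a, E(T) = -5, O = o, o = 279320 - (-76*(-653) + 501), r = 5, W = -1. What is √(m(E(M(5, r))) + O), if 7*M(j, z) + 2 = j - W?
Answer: 2*√57298 ≈ 478.74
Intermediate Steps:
M(j, z) = -⅐ + j/7 (M(j, z) = -2/7 + (j - 1*(-1))/7 = -2/7 + (j + 1)/7 = -2/7 + (1 + j)/7 = -2/7 + (⅐ + j/7) = -⅐ + j/7)
o = 229191 (o = 279320 - (49628 + 501) = 279320 - 1*50129 = 279320 - 50129 = 229191)
O = 229191
m(a) = 1
√(m(E(M(5, r))) + O) = √(1 + 229191) = √229192 = 2*√57298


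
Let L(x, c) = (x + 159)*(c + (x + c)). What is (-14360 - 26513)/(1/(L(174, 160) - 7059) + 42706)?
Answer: -6435167739/6723760759 ≈ -0.95708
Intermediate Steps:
L(x, c) = (159 + x)*(x + 2*c) (L(x, c) = (159 + x)*(c + (c + x)) = (159 + x)*(x + 2*c))
(-14360 - 26513)/(1/(L(174, 160) - 7059) + 42706) = (-14360 - 26513)/(1/((174² + 159*174 + 318*160 + 2*160*174) - 7059) + 42706) = -40873/(1/((30276 + 27666 + 50880 + 55680) - 7059) + 42706) = -40873/(1/(164502 - 7059) + 42706) = -40873/(1/157443 + 42706) = -40873/6723760759/157443 = -40873*157443/6723760759 = -6435167739/6723760759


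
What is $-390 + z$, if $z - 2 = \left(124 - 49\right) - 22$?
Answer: $-335$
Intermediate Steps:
$z = 55$ ($z = 2 + \left(\left(124 - 49\right) - 22\right) = 2 + \left(75 - 22\right) = 2 + 53 = 55$)
$-390 + z = -390 + 55 = -335$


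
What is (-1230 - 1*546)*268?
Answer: -475968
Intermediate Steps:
(-1230 - 1*546)*268 = (-1230 - 546)*268 = -1776*268 = -475968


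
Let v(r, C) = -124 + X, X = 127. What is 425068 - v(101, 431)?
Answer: 425065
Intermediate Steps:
v(r, C) = 3 (v(r, C) = -124 + 127 = 3)
425068 - v(101, 431) = 425068 - 1*3 = 425068 - 3 = 425065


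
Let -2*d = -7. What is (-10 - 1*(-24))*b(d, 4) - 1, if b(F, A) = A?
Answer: 55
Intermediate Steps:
d = 7/2 (d = -½*(-7) = 7/2 ≈ 3.5000)
(-10 - 1*(-24))*b(d, 4) - 1 = (-10 - 1*(-24))*4 - 1 = (-10 + 24)*4 - 1 = 14*4 - 1 = 56 - 1 = 55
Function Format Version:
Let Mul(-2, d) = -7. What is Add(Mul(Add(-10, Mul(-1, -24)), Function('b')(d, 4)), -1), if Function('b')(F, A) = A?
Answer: 55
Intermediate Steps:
d = Rational(7, 2) (d = Mul(Rational(-1, 2), -7) = Rational(7, 2) ≈ 3.5000)
Add(Mul(Add(-10, Mul(-1, -24)), Function('b')(d, 4)), -1) = Add(Mul(Add(-10, Mul(-1, -24)), 4), -1) = Add(Mul(Add(-10, 24), 4), -1) = Add(Mul(14, 4), -1) = Add(56, -1) = 55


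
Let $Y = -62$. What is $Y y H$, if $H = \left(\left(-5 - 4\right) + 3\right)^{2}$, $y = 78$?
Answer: $-174096$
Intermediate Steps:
$H = 36$ ($H = \left(\left(-5 - 4\right) + 3\right)^{2} = \left(-9 + 3\right)^{2} = \left(-6\right)^{2} = 36$)
$Y y H = \left(-62\right) 78 \cdot 36 = \left(-4836\right) 36 = -174096$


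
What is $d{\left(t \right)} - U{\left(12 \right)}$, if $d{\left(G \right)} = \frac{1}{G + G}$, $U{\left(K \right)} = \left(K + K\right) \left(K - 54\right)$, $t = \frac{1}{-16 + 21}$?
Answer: $\frac{2021}{2} \approx 1010.5$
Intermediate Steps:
$t = \frac{1}{5} \approx 0.2$
$U{\left(K \right)} = 2 K \left(-54 + K\right)$ ($U{\left(K \right)} = 2 K \left(K - 54\right) = 2 K \left(-54 + K\right)$)
$d{\left(G \right)} = \frac{1}{2 G}$
$d{\left(t \right)} - U{\left(12 \right)} = \frac{\frac{1}{\frac{1}{5}}}{2} - 2 \cdot 12 \left(-54 + 12\right) = \frac{1}{2} \cdot 5 - 2 \cdot 12 \left(-42\right) = \frac{5}{2} - -1008 = \frac{5}{2} + 1008 = \frac{2021}{2}$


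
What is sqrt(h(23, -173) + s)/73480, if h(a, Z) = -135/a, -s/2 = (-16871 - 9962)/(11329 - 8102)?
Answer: sqrt(59278308733)/5453759080 ≈ 4.4643e-5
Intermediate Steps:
s = 53666/3227 (s = -2*(-16871 - 9962)/(11329 - 8102) = -(-53666)/3227 = -2*(-26833/3227) = 53666/3227 ≈ 16.630)
sqrt(h(23, -173) + s)/73480 = sqrt(-135/23 + 53666/3227)/73480 = sqrt(-135*1/23 + 53666/3227)*(1/73480) = sqrt(-135/23 + 53666/3227)*(1/73480) = sqrt(798673/74221)*(1/73480) = (sqrt(59278308733)/74221)*(1/73480) = sqrt(59278308733)/5453759080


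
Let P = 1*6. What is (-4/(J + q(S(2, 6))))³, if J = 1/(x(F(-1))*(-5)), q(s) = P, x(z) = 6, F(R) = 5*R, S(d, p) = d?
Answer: -1728000/5735339 ≈ -0.30129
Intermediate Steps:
P = 6
q(s) = 6
J = -1/30 (J = 1/(6*(-5)) = (⅙)*(-⅕) = -1/30 ≈ -0.033333)
(-4/(J + q(S(2, 6))))³ = (-4/(-1/30 + 6))³ = (-4/(179/30))³ = ((30/179)*(-4))³ = (-120/179)³ = -1728000/5735339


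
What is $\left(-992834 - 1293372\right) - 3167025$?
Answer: $-5453231$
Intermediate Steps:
$\left(-992834 - 1293372\right) - 3167025 = -2286206 - 3167025 = -5453231$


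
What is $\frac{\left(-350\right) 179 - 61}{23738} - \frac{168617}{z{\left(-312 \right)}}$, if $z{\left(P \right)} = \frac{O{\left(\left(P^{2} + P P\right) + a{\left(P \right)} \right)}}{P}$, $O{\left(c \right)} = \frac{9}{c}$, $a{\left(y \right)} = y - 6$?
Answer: $\frac{2451851244740059}{2158} \approx 1.1362 \cdot 10^{12}$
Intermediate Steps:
$a{\left(y \right)} = -6 + y$ ($a{\left(y \right)} = y - 6 = -6 + y$)
$z{\left(P \right)} = \frac{9}{P \left(-6 + P + 2 P^{2}\right)}$ ($z{\left(P \right)} = \frac{9 \frac{1}{\left(P^{2} + P P\right) + \left(-6 + P\right)}}{P} = \frac{9 \frac{1}{\left(P^{2} + P^{2}\right) + \left(-6 + P\right)}}{P} = \frac{9 \frac{1}{2 P^{2} + \left(-6 + P\right)}}{P} = \frac{9 \frac{1}{-6 + P + 2 P^{2}}}{P} = \frac{9}{P \left(-6 + P + 2 P^{2}\right)}$)
$\frac{\left(-350\right) 179 - 61}{23738} - \frac{168617}{z{\left(-312 \right)}} = \frac{\left(-350\right) 179 - 61}{23738} - \frac{168617}{9 \frac{1}{-312} \frac{1}{-6 - 312 + 2 \left(-312\right)^{2}}} = \left(-62650 - 61\right) \frac{1}{23738} - \frac{168617}{9 \left(- \frac{1}{312}\right) \frac{1}{-6 - 312 + 2 \cdot 97344}} = \left(-62711\right) \frac{1}{23738} - \frac{168617}{9 \left(- \frac{1}{312}\right) \frac{1}{-6 - 312 + 194688}} = - \frac{5701}{2158} - \frac{168617}{9 \left(- \frac{1}{312}\right) \frac{1}{194370}} = - \frac{5701}{2158} - \frac{168617}{- \frac{1}{6738160}} = - \frac{5701}{2158} - -1136168324720 = - \frac{5701}{2158} + 1136168324720 = \frac{2451851244740059}{2158}$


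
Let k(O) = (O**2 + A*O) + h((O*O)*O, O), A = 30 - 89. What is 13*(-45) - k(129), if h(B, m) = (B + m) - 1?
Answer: -2156432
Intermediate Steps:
h(B, m) = -1 + B + m
A = -59
k(O) = -1 + O**2 + O**3 - 58*O (k(O) = (O**2 - 59*O) + (-1 + (O*O)*O + O) = (O**2 - 59*O) + (-1 + O**2*O + O) = (O**2 - 59*O) + (-1 + O**3 + O) = (O**2 - 59*O) + (-1 + O + O**3) = -1 + O**2 + O**3 - 58*O)
13*(-45) - k(129) = 13*(-45) - (-1 + 129**2 + 129**3 - 58*129) = -585 - (-1 + 16641 + 2146689 - 7482) = -585 - 1*2155847 = -585 - 2155847 = -2156432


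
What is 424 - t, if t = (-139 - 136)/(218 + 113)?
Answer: 140619/331 ≈ 424.83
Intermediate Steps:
t = -275/331 ≈ -0.83082
424 - t = 424 - 1*(-275/331) = 424 + 275/331 = 140619/331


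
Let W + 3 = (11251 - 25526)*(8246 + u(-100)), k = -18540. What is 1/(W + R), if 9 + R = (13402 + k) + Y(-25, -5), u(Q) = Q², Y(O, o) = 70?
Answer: -1/260466730 ≈ -3.8393e-9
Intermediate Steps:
W = -260461653 (W = -3 + (11251 - 25526)*(8246 + (-100)²) = -3 - 14275*(8246 + 10000) = -3 - 14275*18246 = -3 - 260461650 = -260461653)
R = -5077 (R = -9 + ((13402 - 18540) + 70) = -9 + (-5138 + 70) = -9 - 5068 = -5077)
1/(W + R) = 1/(-260461653 - 5077) = 1/(-260466730) = -1/260466730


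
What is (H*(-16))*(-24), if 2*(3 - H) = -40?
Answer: 8832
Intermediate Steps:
H = 23 (H = 3 - ½*(-40) = 3 + 20 = 23)
(H*(-16))*(-24) = (23*(-16))*(-24) = -368*(-24) = 8832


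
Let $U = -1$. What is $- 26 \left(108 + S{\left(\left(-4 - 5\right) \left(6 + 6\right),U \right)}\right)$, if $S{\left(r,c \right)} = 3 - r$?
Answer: $-5694$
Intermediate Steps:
$- 26 \left(108 + S{\left(\left(-4 - 5\right) \left(6 + 6\right),U \right)}\right) = - 26 \left(108 - \left(-3 + \left(-4 - 5\right) \left(6 + 6\right)\right)\right) = - 26 \left(108 - \left(-3 - 108\right)\right) = - 26 \left(108 + \left(3 - -108\right)\right) = - 26 \left(108 + \left(3 + 108\right)\right) = - 26 \left(108 + 111\right) = \left(-26\right) 219 = -5694$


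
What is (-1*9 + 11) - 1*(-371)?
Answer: 373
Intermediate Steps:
(-1*9 + 11) - 1*(-371) = (-9 + 11) + 371 = 2 + 371 = 373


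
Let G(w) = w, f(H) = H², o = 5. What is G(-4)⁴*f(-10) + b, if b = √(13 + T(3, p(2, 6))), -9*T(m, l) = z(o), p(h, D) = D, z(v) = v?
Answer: 25600 + 4*√7/3 ≈ 25604.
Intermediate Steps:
T(m, l) = -5/9 (T(m, l) = -⅑*5 = -5/9)
b = 4*√7/3 (b = √(13 - 5/9) = √(112/9) = 4*√7/3 ≈ 3.5277)
G(-4)⁴*f(-10) + b = (-4)⁴*(-10)² + 4*√7/3 = 256*100 + 4*√7/3 = 25600 + 4*√7/3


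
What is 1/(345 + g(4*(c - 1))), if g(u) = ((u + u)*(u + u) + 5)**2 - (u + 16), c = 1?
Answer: 1/354 ≈ 0.0028249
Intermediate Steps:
g(u) = -16 + (5 + 4*u**2)**2 - u (g(u) = ((2*u)*(2*u) + 5)**2 - (16 + u) = (4*u**2 + 5)**2 + (-16 - u) = (5 + 4*u**2)**2 + (-16 - u) = -16 + (5 + 4*u**2)**2 - u)
1/(345 + g(4*(c - 1))) = 1/(345 + (-16 + (5 + 4*(4*(1 - 1))**2)**2 - 4*(1 - 1))) = 1/(345 + (-16 + (5 + 4*(4*0)**2)**2 - 4*0)) = 1/(345 + (-16 + (5 + 4*0**2)**2 - 1*0)) = 1/(345 + (-16 + (5 + 4*0)**2 + 0)) = 1/(345 + (-16 + (5 + 0)**2 + 0)) = 1/(345 + (-16 + 5**2 + 0)) = 1/(345 + (-16 + 25 + 0)) = 1/(345 + 9) = 1/354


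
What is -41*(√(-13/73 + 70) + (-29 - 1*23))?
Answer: 2132 - 41*√372081/73 ≈ 1789.4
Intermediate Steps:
-41*(√(-13/73 + 70) + (-29 - 1*23)) = -41*(√(-13*1/73 + 70) + (-29 - 23)) = -41*(√(-13/73 + 70) - 52) = -41*(√(5097/73) - 52) = -41*(√372081/73 - 52) = -41*(-52 + √372081/73) = 2132 - 41*√372081/73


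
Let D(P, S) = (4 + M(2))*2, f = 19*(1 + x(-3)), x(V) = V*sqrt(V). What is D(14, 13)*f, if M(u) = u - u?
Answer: 152 - 456*I*sqrt(3) ≈ 152.0 - 789.82*I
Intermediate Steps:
x(V) = V**(3/2)
M(u) = 0
f = 19 - 57*I*sqrt(3) (f = 19*(1 + (-3)**(3/2)) = 19*(1 - 3*I*sqrt(3)) = 19 - 57*I*sqrt(3) ≈ 19.0 - 98.727*I)
D(P, S) = 8 (D(P, S) = (4 + 0)*2 = 4*2 = 8)
D(14, 13)*f = 8*(19 - 57*I*sqrt(3)) = 152 - 456*I*sqrt(3)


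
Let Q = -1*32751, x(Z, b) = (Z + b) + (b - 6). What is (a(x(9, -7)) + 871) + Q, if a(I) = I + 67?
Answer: -31824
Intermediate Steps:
x(Z, b) = -6 + Z + 2*b (x(Z, b) = (Z + b) + (-6 + b) = -6 + Z + 2*b)
a(I) = 67 + I
Q = -32751
(a(x(9, -7)) + 871) + Q = ((67 + (-6 + 9 + 2*(-7))) + 871) - 32751 = ((67 + (-6 + 9 - 14)) + 871) - 32751 = ((67 - 11) + 871) - 32751 = (56 + 871) - 32751 = 927 - 32751 = -31824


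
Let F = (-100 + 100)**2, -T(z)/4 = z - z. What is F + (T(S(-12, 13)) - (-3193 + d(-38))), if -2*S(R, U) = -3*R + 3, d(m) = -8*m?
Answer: 2889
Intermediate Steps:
S(R, U) = -3/2 + 3*R/2 (S(R, U) = -(-3*R + 3)/2 = -(3 - 3*R)/2 = -3/2 + 3*R/2)
T(z) = 0 (T(z) = -4*(z - z) = -4*0 = 0)
F = 0 (F = 0**2 = 0)
F + (T(S(-12, 13)) - (-3193 + d(-38))) = 0 + (0 - (-3193 - 8*(-38))) = 0 + (0 - (-3193 + 304)) = 0 + (0 - 1*(-2889)) = 0 + (0 + 2889) = 0 + 2889 = 2889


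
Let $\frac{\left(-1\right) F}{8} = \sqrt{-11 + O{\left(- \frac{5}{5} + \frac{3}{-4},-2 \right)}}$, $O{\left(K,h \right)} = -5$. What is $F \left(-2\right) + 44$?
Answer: $44 + 64 i \approx 44.0 + 64.0 i$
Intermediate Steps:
$F = - 32 i$ ($F = - 8 \sqrt{-11 - 5} = - 8 \sqrt{-16} = - 8 \cdot 4 i = - 32 i \approx - 32.0 i$)
$F \left(-2\right) + 44 = - 32 i \left(-2\right) + 44 = 64 i + 44 = 44 + 64 i$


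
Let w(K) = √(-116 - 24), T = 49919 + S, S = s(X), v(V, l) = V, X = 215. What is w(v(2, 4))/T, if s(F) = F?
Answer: I*√35/25067 ≈ 0.00023601*I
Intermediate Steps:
S = 215
T = 50134 (T = 49919 + 215 = 50134)
w(K) = 2*I*√35 (w(K) = √(-140) = 2*I*√35)
w(v(2, 4))/T = (2*I*√35)/50134 = (2*I*√35)*(1/50134) = I*√35/25067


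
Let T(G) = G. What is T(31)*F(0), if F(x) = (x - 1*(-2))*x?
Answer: 0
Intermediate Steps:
F(x) = x*(2 + x) (F(x) = (x + 2)*x = (2 + x)*x = x*(2 + x))
T(31)*F(0) = 31*(0*(2 + 0)) = 31*(0*2) = 31*0 = 0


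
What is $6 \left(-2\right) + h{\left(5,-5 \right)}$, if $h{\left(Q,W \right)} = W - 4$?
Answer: $-21$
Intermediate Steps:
$h{\left(Q,W \right)} = -4 + W$ ($h{\left(Q,W \right)} = W - 4 = -4 + W$)
$6 \left(-2\right) + h{\left(5,-5 \right)} = 6 \left(-2\right) - 9 = -12 - 9 = -21$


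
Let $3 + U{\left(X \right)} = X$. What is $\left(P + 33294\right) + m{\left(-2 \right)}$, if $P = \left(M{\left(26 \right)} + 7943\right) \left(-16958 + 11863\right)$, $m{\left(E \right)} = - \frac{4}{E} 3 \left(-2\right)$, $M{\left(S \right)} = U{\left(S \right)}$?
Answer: $-40553488$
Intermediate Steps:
$U{\left(X \right)} = -3 + X$
$M{\left(S \right)} = -3 + S$
$m{\left(E \right)} = \frac{24}{E}$ ($m{\left(E \right)} = - \frac{12}{E} \left(-2\right) = \frac{24}{E}$)
$P = -40586770$ ($P = \left(\left(-3 + 26\right) + 7943\right) \left(-16958 + 11863\right) = \left(23 + 7943\right) \left(-5095\right) = 7966 \left(-5095\right) = -40586770$)
$\left(P + 33294\right) + m{\left(-2 \right)} = \left(-40586770 + 33294\right) + \frac{24}{-2} = -40553476 + 24 \left(- \frac{1}{2}\right) = -40553476 - 12 = -40553488$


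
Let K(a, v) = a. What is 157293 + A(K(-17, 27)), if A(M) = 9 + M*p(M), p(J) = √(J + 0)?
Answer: 157302 - 17*I*√17 ≈ 1.573e+5 - 70.093*I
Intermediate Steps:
p(J) = √J
A(M) = 9 + M^(3/2) (A(M) = 9 + M*√M = 9 + M^(3/2))
157293 + A(K(-17, 27)) = 157293 + (9 + (-17)^(3/2)) = 157293 + (9 - 17*I*√17) = 157302 - 17*I*√17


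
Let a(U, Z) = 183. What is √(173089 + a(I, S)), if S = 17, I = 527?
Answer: 22*√358 ≈ 416.26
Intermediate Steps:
√(173089 + a(I, S)) = √(173089 + 183) = √173272 = 22*√358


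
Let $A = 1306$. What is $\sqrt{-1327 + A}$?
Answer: $i \sqrt{21} \approx 4.5826 i$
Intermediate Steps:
$\sqrt{-1327 + A} = \sqrt{-1327 + 1306} = \sqrt{-21} = i \sqrt{21}$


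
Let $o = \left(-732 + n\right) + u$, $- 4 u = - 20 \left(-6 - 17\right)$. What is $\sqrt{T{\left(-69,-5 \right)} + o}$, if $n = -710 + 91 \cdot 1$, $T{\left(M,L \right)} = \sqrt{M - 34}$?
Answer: $\sqrt{-1466 + i \sqrt{103}} \approx 0.1325 + 38.289 i$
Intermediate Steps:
$T{\left(M,L \right)} = \sqrt{-34 + M}$
$u = -115$ ($u = - \frac{\left(-20\right) \left(-6 - 17\right)}{4} = - \frac{\left(-20\right) \left(-23\right)}{4} = \left(- \frac{1}{4}\right) 460 = -115$)
$n = -619$ ($n = -710 + 91 = -619$)
$o = -1466$ ($o = \left(-732 - 619\right) - 115 = -1351 - 115 = -1466$)
$\sqrt{T{\left(-69,-5 \right)} + o} = \sqrt{\sqrt{-34 - 69} - 1466} = \sqrt{\sqrt{-103} - 1466} = \sqrt{i \sqrt{103} - 1466} = \sqrt{-1466 + i \sqrt{103}}$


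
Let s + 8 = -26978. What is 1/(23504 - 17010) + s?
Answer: -175247083/6494 ≈ -26986.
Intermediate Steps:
s = -26986 (s = -8 - 26978 = -26986)
1/(23504 - 17010) + s = 1/(23504 - 17010) - 26986 = 1/6494 - 26986 = -175247083/6494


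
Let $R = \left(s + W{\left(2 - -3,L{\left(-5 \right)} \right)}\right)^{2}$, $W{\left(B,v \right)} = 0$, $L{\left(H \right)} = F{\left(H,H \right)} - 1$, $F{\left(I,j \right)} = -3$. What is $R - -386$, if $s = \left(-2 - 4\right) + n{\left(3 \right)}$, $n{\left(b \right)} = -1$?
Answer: $435$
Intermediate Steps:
$L{\left(H \right)} = -4$ ($L{\left(H \right)} = -3 - 1 = -4$)
$s = -7$ ($s = \left(-2 - 4\right) - 1 = -6 - 1 = -7$)
$R = 49$ ($R = \left(-7 + 0\right)^{2} = \left(-7\right)^{2} = 49$)
$R - -386 = 49 - -386 = 49 + 386 = 435$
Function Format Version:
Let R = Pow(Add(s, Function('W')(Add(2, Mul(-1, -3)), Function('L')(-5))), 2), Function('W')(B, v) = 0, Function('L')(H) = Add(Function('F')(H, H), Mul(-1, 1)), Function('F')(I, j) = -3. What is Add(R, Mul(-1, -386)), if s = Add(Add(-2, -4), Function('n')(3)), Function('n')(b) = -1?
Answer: 435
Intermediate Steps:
Function('L')(H) = -4 (Function('L')(H) = Add(-3, Mul(-1, 1)) = Add(-3, -1) = -4)
s = -7 (s = Add(Add(-2, -4), -1) = Add(-6, -1) = -7)
R = 49 (R = Pow(Add(-7, 0), 2) = Pow(-7, 2) = 49)
Add(R, Mul(-1, -386)) = Add(49, Mul(-1, -386)) = Add(49, 386) = 435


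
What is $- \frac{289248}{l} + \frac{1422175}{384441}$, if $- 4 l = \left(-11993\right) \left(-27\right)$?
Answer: $\frac{100590118933}{13831802739} \approx 7.2724$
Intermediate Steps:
$l = - \frac{323811}{4}$ ($l = - \frac{\left(-11993\right) \left(-27\right)}{4} = \left(- \frac{1}{4}\right) 323811 = - \frac{323811}{4} \approx -80953.0$)
$- \frac{289248}{l} + \frac{1422175}{384441} = - \frac{289248}{- \frac{323811}{4}} + \frac{1422175}{384441} = \left(-289248\right) \left(- \frac{4}{323811}\right) + 1422175 \cdot \frac{1}{384441} = \frac{385664}{107937} + \frac{1422175}{384441} = \frac{100590118933}{13831802739}$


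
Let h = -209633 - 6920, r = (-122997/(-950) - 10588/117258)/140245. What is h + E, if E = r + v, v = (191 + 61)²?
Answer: -1195512090297675937/7811302899750 ≈ -1.5305e+5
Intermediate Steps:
v = 63504 (v = 252² = 63504)
r = 7206161813/7811302899750 (r = (-122997*(-1/950) - 10588*1/117258)*(1/140245) = (122997/950 - 5294/58629)*(1/140245) = (7206161813/55697550)*(1/140245) = 7206161813/7811302899750 ≈ 0.00092253)
E = 496048986551885813/7811302899750 (E = 7206161813/7811302899750 + 63504 = 496048986551885813/7811302899750 ≈ 63504.)
h = -216553
h + E = -216553 + 496048986551885813/7811302899750 = -1195512090297675937/7811302899750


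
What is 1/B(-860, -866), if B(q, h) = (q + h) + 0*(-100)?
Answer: -1/1726 ≈ -0.00057937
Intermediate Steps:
B(q, h) = h + q (B(q, h) = (h + q) + 0 = h + q)
1/B(-860, -866) = 1/(-866 - 860) = 1/(-1726) = -1/1726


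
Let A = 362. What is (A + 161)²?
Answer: 273529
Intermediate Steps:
(A + 161)² = (362 + 161)² = 523² = 273529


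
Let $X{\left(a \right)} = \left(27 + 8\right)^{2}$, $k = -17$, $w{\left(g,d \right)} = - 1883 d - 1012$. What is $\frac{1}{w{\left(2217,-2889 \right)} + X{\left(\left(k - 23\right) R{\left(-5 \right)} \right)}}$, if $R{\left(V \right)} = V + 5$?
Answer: $\frac{1}{5440200} \approx 1.8382 \cdot 10^{-7}$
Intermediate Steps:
$R{\left(V \right)} = 5 + V$
$w{\left(g,d \right)} = -1012 - 1883 d$
$X{\left(a \right)} = 1225$ ($X{\left(a \right)} = 35^{2} = 1225$)
$\frac{1}{w{\left(2217,-2889 \right)} + X{\left(\left(k - 23\right) R{\left(-5 \right)} \right)}} = \frac{1}{\left(-1012 - -5439987\right) + 1225} = \frac{1}{\left(-1012 + 5439987\right) + 1225} = \frac{1}{5438975 + 1225} = \frac{1}{5440200}$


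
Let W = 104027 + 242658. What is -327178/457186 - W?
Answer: -79249927794/228593 ≈ -3.4669e+5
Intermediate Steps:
W = 346685
-327178/457186 - W = -327178/457186 - 1*346685 = -327178*1/457186 - 346685 = -163589/228593 - 346685 = -79249927794/228593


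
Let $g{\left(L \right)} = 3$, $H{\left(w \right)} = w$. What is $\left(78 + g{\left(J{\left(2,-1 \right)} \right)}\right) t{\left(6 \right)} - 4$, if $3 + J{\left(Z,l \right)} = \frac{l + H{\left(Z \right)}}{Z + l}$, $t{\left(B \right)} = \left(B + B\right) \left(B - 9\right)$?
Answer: $-2920$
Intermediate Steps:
$t{\left(B \right)} = 2 B \left(-9 + B\right)$
$J{\left(Z,l \right)} = -2$ ($J{\left(Z,l \right)} = -3 + \frac{l + Z}{Z + l} = -3 + \frac{Z + l}{Z + l} = -3 + 1 = -2$)
$\left(78 + g{\left(J{\left(2,-1 \right)} \right)}\right) t{\left(6 \right)} - 4 = \left(78 + 3\right) 2 \cdot 6 \left(-9 + 6\right) - 4 = 81 \cdot 2 \cdot 6 \left(-3\right) - 4 = 81 \left(-36\right) - 4 = -2916 - 4 = -2920$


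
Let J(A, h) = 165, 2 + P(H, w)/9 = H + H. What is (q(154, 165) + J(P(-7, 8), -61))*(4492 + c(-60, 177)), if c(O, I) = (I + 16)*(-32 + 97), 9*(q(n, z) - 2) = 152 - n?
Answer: 2841393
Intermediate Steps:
P(H, w) = -18 + 18*H (P(H, w) = -18 + 9*(H + H) = -18 + 9*(2*H) = -18 + 18*H)
q(n, z) = 170/9 - n/9 (q(n, z) = 2 + (152 - n)/9 = 2 + (152/9 - n/9) = 170/9 - n/9)
c(O, I) = 1040 + 65*I (c(O, I) = (16 + I)*65 = 1040 + 65*I)
(q(154, 165) + J(P(-7, 8), -61))*(4492 + c(-60, 177)) = ((170/9 - 1/9*154) + 165)*(4492 + (1040 + 65*177)) = ((170/9 - 154/9) + 165)*(4492 + (1040 + 11505)) = (16/9 + 165)*(4492 + 12545) = (1501/9)*17037 = 2841393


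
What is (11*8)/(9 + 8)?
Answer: 88/17 ≈ 5.1765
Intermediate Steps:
(11*8)/(9 + 8) = 88/17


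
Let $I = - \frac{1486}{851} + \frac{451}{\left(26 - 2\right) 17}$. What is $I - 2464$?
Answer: $- \frac{855742999}{347208} \approx -2464.6$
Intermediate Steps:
$I = - \frac{222487}{347208}$ ($I = \left(-1486\right) \frac{1}{851} + \frac{451}{24 \cdot 17} = - \frac{1486}{851} + \frac{451}{408} = - \frac{222487}{347208} \approx -0.64079$)
$I - 2464 = - \frac{222487}{347208} - 2464 = - \frac{855742999}{347208}$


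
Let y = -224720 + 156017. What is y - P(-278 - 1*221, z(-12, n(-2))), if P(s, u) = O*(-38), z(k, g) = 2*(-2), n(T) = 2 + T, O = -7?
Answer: -68969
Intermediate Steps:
z(k, g) = -4
P(s, u) = 266 (P(s, u) = -7*(-38) = 266)
y = -68703
y - P(-278 - 1*221, z(-12, n(-2))) = -68703 - 1*266 = -68703 - 266 = -68969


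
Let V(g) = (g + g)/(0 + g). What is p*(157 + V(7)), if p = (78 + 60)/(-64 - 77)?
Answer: -7314/47 ≈ -155.62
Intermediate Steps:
p = -46/47 (p = 138/(-141) = 138*(-1/141) = -46/47 ≈ -0.97872)
V(g) = 2 (V(g) = (2*g)/g = 2)
p*(157 + V(7)) = -46*(157 + 2)/47 = -46/47*159 = -7314/47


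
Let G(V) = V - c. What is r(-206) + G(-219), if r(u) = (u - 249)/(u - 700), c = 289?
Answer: -459793/906 ≈ -507.50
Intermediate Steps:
r(u) = (-249 + u)/(-700 + u)
G(V) = -289 + V (G(V) = V - 1*289 = V - 289 = -289 + V)
r(-206) + G(-219) = (-249 - 206)/(-700 - 206) + (-289 - 219) = -455/(-906) - 508 = -1/906*(-455) - 508 = 455/906 - 508 = -459793/906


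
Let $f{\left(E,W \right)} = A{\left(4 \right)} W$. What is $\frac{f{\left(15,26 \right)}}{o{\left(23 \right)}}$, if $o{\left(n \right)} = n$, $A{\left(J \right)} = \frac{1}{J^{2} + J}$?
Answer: $\frac{13}{230} \approx 0.056522$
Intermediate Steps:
$A{\left(J \right)} = \frac{1}{J + J^{2}}$
$f{\left(E,W \right)} = \frac{W}{20}$ ($f{\left(E,W \right)} = \frac{1}{4 \left(1 + 4\right)} W = \frac{1}{4 \cdot 5} W = \frac{1}{4} \cdot \frac{1}{5} W = \frac{W}{20}$)
$\frac{f{\left(15,26 \right)}}{o{\left(23 \right)}} = \frac{\frac{1}{20} \cdot 26}{23} = \frac{13}{10} \cdot \frac{1}{23} = \frac{13}{230}$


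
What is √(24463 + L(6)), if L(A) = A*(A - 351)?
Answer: 7*√457 ≈ 149.64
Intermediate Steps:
L(A) = A*(-351 + A)
√(24463 + L(6)) = √(24463 + 6*(-351 + 6)) = √(24463 + 6*(-345)) = √(24463 - 2070) = √22393 = 7*√457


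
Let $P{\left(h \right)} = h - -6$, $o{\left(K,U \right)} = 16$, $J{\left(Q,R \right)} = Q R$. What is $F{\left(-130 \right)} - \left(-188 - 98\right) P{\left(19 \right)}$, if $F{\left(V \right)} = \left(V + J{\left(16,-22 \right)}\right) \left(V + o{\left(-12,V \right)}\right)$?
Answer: $62098$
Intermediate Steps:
$P{\left(h \right)} = 6 + h$ ($P{\left(h \right)} = h + 6 = 6 + h$)
$F{\left(V \right)} = \left(-352 + V\right) \left(16 + V\right)$ ($F{\left(V \right)} = \left(V + 16 \left(-22\right)\right) \left(V + 16\right) = \left(V - 352\right) \left(16 + V\right) = \left(-352 + V\right) \left(16 + V\right)$)
$F{\left(-130 \right)} - \left(-188 - 98\right) P{\left(19 \right)} = \left(-5632 + \left(-130\right)^{2} - -43680\right) - \left(-188 - 98\right) \left(6 + 19\right) = \left(-5632 + 16900 + 43680\right) - \left(-286\right) 25 = 54948 - -7150 = 54948 + 7150 = 62098$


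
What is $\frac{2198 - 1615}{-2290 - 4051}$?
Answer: $- \frac{583}{6341} \approx -0.091941$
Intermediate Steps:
$\frac{2198 - 1615}{-2290 - 4051} = \frac{583}{-6341} = 583 \left(- \frac{1}{6341}\right) = - \frac{583}{6341}$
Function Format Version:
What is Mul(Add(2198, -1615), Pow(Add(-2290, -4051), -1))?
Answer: Rational(-583, 6341) ≈ -0.091941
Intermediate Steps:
Mul(Add(2198, -1615), Pow(Add(-2290, -4051), -1)) = Mul(583, Pow(-6341, -1)) = Mul(583, Rational(-1, 6341)) = Rational(-583, 6341)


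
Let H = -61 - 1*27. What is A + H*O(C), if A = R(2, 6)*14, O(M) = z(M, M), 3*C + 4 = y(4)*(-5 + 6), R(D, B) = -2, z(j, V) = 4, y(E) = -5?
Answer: -380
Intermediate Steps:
H = -88 (H = -61 - 27 = -88)
C = -3 (C = -4/3 + (-5*(-5 + 6))/3 = -4/3 + (-5*1)/3 = -4/3 + (⅓)*(-5) = -4/3 - 5/3 = -3)
O(M) = 4
A = -28 (A = -2*14 = -28)
A + H*O(C) = -28 - 88*4 = -28 - 352 = -380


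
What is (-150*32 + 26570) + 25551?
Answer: 47321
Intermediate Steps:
(-150*32 + 26570) + 25551 = (-4800 + 26570) + 25551 = 21770 + 25551 = 47321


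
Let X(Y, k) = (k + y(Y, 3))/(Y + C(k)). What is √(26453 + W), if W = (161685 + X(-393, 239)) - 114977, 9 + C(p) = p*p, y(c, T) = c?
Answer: √235362217656995/56719 ≈ 270.48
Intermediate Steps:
C(p) = -9 + p² (C(p) = -9 + p*p = -9 + p²)
X(Y, k) = (Y + k)/(-9 + Y + k²) (X(Y, k) = (k + Y)/(Y + (-9 + k²)) = (Y + k)/(-9 + Y + k²))
W = 2649230898/56719 (W = (161685 + (-393 + 239)/(-9 - 393 + 239²)) - 114977 = (161685 - 154/(-9 - 393 + 57121)) - 114977 = (161685 - 154/56719) - 114977 = 9170611361/56719 - 114977 = 2649230898/56719 ≈ 46708.)
√(26453 + W) = √(26453 + 2649230898/56719) = √(4149618605/56719) = √235362217656995/56719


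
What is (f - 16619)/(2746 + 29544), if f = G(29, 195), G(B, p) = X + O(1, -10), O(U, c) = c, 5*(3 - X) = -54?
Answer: -41538/80725 ≈ -0.51456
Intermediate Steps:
X = 69/5 (X = 3 - ⅕*(-54) = 3 + 54/5 = 69/5 ≈ 13.800)
G(B, p) = 19/5 (G(B, p) = 69/5 - 10 = 19/5)
f = 19/5 ≈ 3.8000
(f - 16619)/(2746 + 29544) = (19/5 - 16619)/(2746 + 29544) = -83076/5/32290 = -83076/5*1/32290 = -41538/80725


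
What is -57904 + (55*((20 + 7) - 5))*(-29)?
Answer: -92994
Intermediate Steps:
-57904 + (55*((20 + 7) - 5))*(-29) = -57904 + (55*(27 - 5))*(-29) = -57904 + (55*22)*(-29) = -57904 + 1210*(-29) = -57904 - 35090 = -92994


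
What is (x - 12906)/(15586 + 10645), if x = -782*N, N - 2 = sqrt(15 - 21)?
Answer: -14470/26231 - 46*I*sqrt(6)/1543 ≈ -0.55164 - 0.073024*I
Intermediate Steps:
N = 2 + I*sqrt(6) (N = 2 + sqrt(15 - 21) = 2 + sqrt(-6) = 2 + I*sqrt(6) ≈ 2.0 + 2.4495*I)
x = -1564 - 782*I*sqrt(6) (x = -782*(2 + I*sqrt(6)) = -1564 - 782*I*sqrt(6) ≈ -1564.0 - 1915.5*I)
(x - 12906)/(15586 + 10645) = ((-1564 - 782*I*sqrt(6)) - 12906)/(15586 + 10645) = (-14470 - 782*I*sqrt(6))/26231 = (-14470 - 782*I*sqrt(6))*(1/26231) = -14470/26231 - 46*I*sqrt(6)/1543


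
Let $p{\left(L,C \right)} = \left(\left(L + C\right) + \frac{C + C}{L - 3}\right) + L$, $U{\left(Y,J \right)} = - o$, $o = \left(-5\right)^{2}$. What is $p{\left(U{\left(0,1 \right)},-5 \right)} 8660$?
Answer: $- \frac{3312450}{7} \approx -4.7321 \cdot 10^{5}$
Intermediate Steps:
$o = 25$
$U{\left(Y,J \right)} = -25$ ($U{\left(Y,J \right)} = \left(-1\right) 25 = -25$)
$p{\left(L,C \right)} = C + 2 L + \frac{2 C}{-3 + L}$ ($p{\left(L,C \right)} = \left(\left(C + L\right) + \frac{2 C}{-3 + L}\right) + L = \left(C + L + \frac{2 C}{-3 + L}\right) + L = C + 2 L + \frac{2 C}{-3 + L}$)
$p{\left(U{\left(0,1 \right)},-5 \right)} 8660 = \frac{\left(-1\right) \left(-5\right) - -150 + 2 \left(-25\right)^{2} - -125}{-3 - 25} \cdot 8660 = \frac{5 + 150 + 2 \cdot 625 + 125}{-28} \cdot 8660 = - \frac{5 + 150 + 1250 + 125}{28} \cdot 8660 = \left(- \frac{1}{28}\right) 1530 \cdot 8660 = \left(- \frac{765}{14}\right) 8660 = - \frac{3312450}{7}$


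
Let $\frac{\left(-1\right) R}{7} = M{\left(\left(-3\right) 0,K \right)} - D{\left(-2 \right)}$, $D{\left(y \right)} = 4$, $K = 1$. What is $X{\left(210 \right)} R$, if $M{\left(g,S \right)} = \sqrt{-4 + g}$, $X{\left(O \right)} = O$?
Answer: $5880 - 2940 i \approx 5880.0 - 2940.0 i$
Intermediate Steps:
$R = 28 - 14 i$ ($R = - 7 \left(\sqrt{-4 - 0} - 4\right) = - 7 \left(\sqrt{-4 + 0} - 4\right) = - 7 \left(\sqrt{-4} - 4\right) = - 7 \left(2 i - 4\right) = - 7 \left(-4 + 2 i\right) = 28 - 14 i \approx 28.0 - 14.0 i$)
$X{\left(210 \right)} R = 210 \left(28 - 14 i\right) = 5880 - 2940 i$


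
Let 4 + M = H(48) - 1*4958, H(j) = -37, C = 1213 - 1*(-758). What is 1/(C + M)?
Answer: -1/3028 ≈ -0.00033025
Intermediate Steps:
C = 1971 (C = 1213 + 758 = 1971)
M = -4999 (M = -4 + (-37 - 1*4958) = -4 + (-37 - 4958) = -4 - 4995 = -4999)
1/(C + M) = 1/(1971 - 4999) = 1/(-3028) = -1/3028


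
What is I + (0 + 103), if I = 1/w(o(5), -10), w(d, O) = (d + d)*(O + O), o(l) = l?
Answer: 20599/200 ≈ 102.99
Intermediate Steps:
w(d, O) = 4*O*d (w(d, O) = (2*d)*(2*O) = 4*O*d)
I = -1/200 (I = 1/(4*(-10)*5) = 1/(-200) = -1/200 ≈ -0.0050000)
I + (0 + 103) = -1/200 + (0 + 103) = -1/200 + 103 = 20599/200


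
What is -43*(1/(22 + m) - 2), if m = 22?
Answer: 3741/44 ≈ 85.023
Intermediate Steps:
-43*(1/(22 + m) - 2) = -43*(1/(22 + 22) - 2) = -43*(1/44 - 2) = -43*(-87/44) = 3741/44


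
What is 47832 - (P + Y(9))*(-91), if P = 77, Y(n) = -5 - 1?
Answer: 54293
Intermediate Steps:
Y(n) = -6
47832 - (P + Y(9))*(-91) = 47832 - (77 - 6)*(-91) = 47832 - 71*(-91) = 47832 - 1*(-6461) = 47832 + 6461 = 54293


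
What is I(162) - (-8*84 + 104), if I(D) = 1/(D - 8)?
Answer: 87473/154 ≈ 568.01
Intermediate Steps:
I(D) = 1/(-8 + D)
I(162) - (-8*84 + 104) = 1/(-8 + 162) - (-8*84 + 104) = 1/154 - (-672 + 104) = 1/154 - 1*(-568) = 1/154 + 568 = 87473/154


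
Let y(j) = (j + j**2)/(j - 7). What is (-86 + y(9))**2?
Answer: 1681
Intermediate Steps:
y(j) = (j + j**2)/(-7 + j)
(-86 + y(9))**2 = (-86 + 9*(1 + 9)/(-7 + 9))**2 = (-86 + 9*10/2)**2 = (-86 + 9*(1/2)*10)**2 = (-86 + 45)**2 = (-41)**2 = 1681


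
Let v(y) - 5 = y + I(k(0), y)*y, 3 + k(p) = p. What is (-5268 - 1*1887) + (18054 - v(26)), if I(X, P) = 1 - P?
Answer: 11518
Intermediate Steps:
k(p) = -3 + p
v(y) = 5 + y + y*(1 - y) (v(y) = 5 + (y + (1 - y)*y) = 5 + (y + y*(1 - y)) = 5 + y + y*(1 - y))
(-5268 - 1*1887) + (18054 - v(26)) = (-5268 - 1*1887) + (18054 - (5 + 26 - 1*26*(-1 + 26))) = (-5268 - 1887) + (18054 - (5 + 26 - 1*26*25)) = -7155 + (18054 - (5 + 26 - 650)) = -7155 + (18054 - 1*(-619)) = -7155 + (18054 + 619) = -7155 + 18673 = 11518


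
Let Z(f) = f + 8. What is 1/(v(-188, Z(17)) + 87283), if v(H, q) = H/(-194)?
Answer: 97/8466545 ≈ 1.1457e-5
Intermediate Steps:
Z(f) = 8 + f
v(H, q) = -H/194 (v(H, q) = H*(-1/194) = -H/194)
1/(v(-188, Z(17)) + 87283) = 1/(-1/194*(-188) + 87283) = 1/(94/97 + 87283) = 1/(8466545/97) = 97/8466545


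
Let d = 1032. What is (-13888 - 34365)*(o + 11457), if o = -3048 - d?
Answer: -355962381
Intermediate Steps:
o = -4080 (o = -3048 - 1*1032 = -3048 - 1032 = -4080)
(-13888 - 34365)*(o + 11457) = (-13888 - 34365)*(-4080 + 11457) = -48253*7377 = -355962381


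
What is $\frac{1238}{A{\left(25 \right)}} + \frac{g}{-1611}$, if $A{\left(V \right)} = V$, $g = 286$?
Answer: $\frac{1987268}{40275} \approx 49.342$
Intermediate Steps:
$\frac{1238}{A{\left(25 \right)}} + \frac{g}{-1611} = \frac{1238}{25} + \frac{286}{-1611} = 1238 \cdot \frac{1}{25} + 286 \left(- \frac{1}{1611}\right) = \frac{1238}{25} - \frac{286}{1611} = \frac{1987268}{40275}$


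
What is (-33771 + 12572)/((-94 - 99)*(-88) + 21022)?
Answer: -21199/38006 ≈ -0.55778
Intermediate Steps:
(-33771 + 12572)/((-94 - 99)*(-88) + 21022) = -21199/(-193*(-88) + 21022) = -21199/(16984 + 21022) = -21199/38006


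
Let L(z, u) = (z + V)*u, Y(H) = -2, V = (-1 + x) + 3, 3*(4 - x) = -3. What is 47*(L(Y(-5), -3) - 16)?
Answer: -1457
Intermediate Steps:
x = 5 (x = 4 - 1/3*(-3) = 4 + 1 = 5)
V = 7 (V = (-1 + 5) + 3 = 4 + 3 = 7)
L(z, u) = u*(7 + z) (L(z, u) = (z + 7)*u = (7 + z)*u = u*(7 + z))
47*(L(Y(-5), -3) - 16) = 47*(-3*(7 - 2) - 16) = 47*(-3*5 - 16) = 47*(-15 - 16) = 47*(-31) = -1457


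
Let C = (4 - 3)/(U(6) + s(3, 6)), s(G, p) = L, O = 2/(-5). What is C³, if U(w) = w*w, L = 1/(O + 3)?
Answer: 2197/105823817 ≈ 2.0761e-5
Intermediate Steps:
O = -⅖ (O = 2*(-⅕) = -⅖ ≈ -0.40000)
L = 5/13 (L = 1/(-⅖ + 3) = 1/(13/5) = 5/13 ≈ 0.38462)
s(G, p) = 5/13
U(w) = w²
C = 13/473 (C = (4 - 3)/(6² + 5/13) = 1/(36 + 5/13) = 1/(473/13) = 1*(13/473) = 13/473 ≈ 0.027484)
C³ = (13/473)³ = 2197/105823817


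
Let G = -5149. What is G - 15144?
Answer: -20293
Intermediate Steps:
G - 15144 = -5149 - 15144 = -20293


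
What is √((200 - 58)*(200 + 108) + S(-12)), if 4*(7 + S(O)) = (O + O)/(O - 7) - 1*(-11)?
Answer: 3*√7016567/38 ≈ 209.12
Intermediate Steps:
S(O) = -17/4 + O/(2*(-7 + O)) (S(O) = -7 + ((O + O)/(O - 7) - 1*(-11))/4 = -7 + ((2*O)/(-7 + O) + 11)/4 = -7 + (2*O/(-7 + O) + 11)/4 = -7 + (11 + 2*O/(-7 + O))/4 = -7 + (11/4 + O/(2*(-7 + O))) = -17/4 + O/(2*(-7 + O)))
√((200 - 58)*(200 + 108) + S(-12)) = √((200 - 58)*(200 + 108) + (119 - 15*(-12))/(4*(-7 - 12))) = √(142*308 + (¼)*(119 + 180)/(-19)) = √(43736 + (¼)*(-1/19)*299) = √(43736 - 299/76) = √(3323637/76) = 3*√7016567/38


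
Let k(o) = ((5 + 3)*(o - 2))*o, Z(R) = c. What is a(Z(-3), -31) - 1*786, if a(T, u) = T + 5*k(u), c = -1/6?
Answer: 240803/6 ≈ 40134.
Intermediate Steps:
c = -⅙ (c = -1*⅙ = -⅙ ≈ -0.16667)
Z(R) = -⅙
k(o) = o*(-16 + 8*o) (k(o) = (8*(-2 + o))*o = (-16 + 8*o)*o = o*(-16 + 8*o))
a(T, u) = T + 40*u*(-2 + u) (a(T, u) = T + 5*(8*u*(-2 + u)) = T + 40*u*(-2 + u))
a(Z(-3), -31) - 1*786 = (-⅙ + 40*(-31)*(-2 - 31)) - 1*786 = (-⅙ + 40*(-31)*(-33)) - 786 = (-⅙ + 40920) - 786 = 245519/6 - 786 = 240803/6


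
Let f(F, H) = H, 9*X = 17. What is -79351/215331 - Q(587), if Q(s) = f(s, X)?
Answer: -1458262/645993 ≈ -2.2574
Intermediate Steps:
X = 17/9 (X = (⅑)*17 = 17/9 ≈ 1.8889)
Q(s) = 17/9
-79351/215331 - Q(587) = -79351/215331 - 1*17/9 = -79351*1/215331 - 17/9 = -79351/215331 - 17/9 = -1458262/645993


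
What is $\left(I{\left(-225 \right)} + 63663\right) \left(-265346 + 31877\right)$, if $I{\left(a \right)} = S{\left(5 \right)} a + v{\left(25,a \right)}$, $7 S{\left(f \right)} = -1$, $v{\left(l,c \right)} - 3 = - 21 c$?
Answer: $- \frac{111822779178}{7} \approx -1.5975 \cdot 10^{10}$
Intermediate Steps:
$v{\left(l,c \right)} = 3 - 21 c$
$S{\left(f \right)} = - \frac{1}{7}$ ($S{\left(f \right)} = \frac{1}{7} \left(-1\right) = - \frac{1}{7}$)
$I{\left(a \right)} = 3 - \frac{148 a}{7}$ ($I{\left(a \right)} = - \frac{a}{7} - \left(-3 + 21 a\right) = 3 - \frac{148 a}{7}$)
$\left(I{\left(-225 \right)} + 63663\right) \left(-265346 + 31877\right) = \left(\left(3 - - \frac{33300}{7}\right) + 63663\right) \left(-265346 + 31877\right) = \left(\left(3 + \frac{33300}{7}\right) + 63663\right) \left(-233469\right) = \left(\frac{33321}{7} + 63663\right) \left(-233469\right) = \frac{478962}{7} \left(-233469\right) = - \frac{111822779178}{7}$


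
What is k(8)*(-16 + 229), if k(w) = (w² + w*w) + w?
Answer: 28968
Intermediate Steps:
k(w) = w + 2*w² (k(w) = (w² + w²) + w = 2*w² + w = w + 2*w²)
k(8)*(-16 + 229) = (8*(1 + 2*8))*(-16 + 229) = (8*(1 + 16))*213 = (8*17)*213 = 136*213 = 28968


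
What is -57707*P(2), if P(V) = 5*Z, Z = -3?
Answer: 865605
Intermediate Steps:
P(V) = -15 (P(V) = 5*(-3) = -15)
-57707*P(2) = -57707*(-15) = 865605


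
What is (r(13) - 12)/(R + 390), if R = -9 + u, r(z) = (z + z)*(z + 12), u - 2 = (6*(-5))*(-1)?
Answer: 638/413 ≈ 1.5448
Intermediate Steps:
u = 32 (u = 2 + (6*(-5))*(-1) = 2 - 30*(-1) = 2 + 30 = 32)
r(z) = 2*z*(12 + z) (r(z) = (2*z)*(12 + z) = 2*z*(12 + z))
R = 23 (R = -9 + 32 = 23)
(r(13) - 12)/(R + 390) = (2*13*(12 + 13) - 12)/(23 + 390) = (2*13*25 - 12)/413 = (650 - 12)*(1/413) = 638*(1/413) = 638/413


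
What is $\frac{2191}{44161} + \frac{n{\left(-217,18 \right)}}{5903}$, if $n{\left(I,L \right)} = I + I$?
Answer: $- \frac{6232401}{260682383} \approx -0.023908$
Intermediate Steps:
$n{\left(I,L \right)} = 2 I$
$\frac{2191}{44161} + \frac{n{\left(-217,18 \right)}}{5903} = \frac{2191}{44161} + \frac{2 \left(-217\right)}{5903} = 2191 \cdot \frac{1}{44161} - \frac{434}{5903} = \frac{2191}{44161} - \frac{434}{5903} = - \frac{6232401}{260682383}$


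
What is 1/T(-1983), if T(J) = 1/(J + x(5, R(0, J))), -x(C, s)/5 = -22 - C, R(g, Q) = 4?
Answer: -1848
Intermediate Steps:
x(C, s) = 110 + 5*C (x(C, s) = -5*(-22 - C) = 110 + 5*C)
T(J) = 1/(135 + J) (T(J) = 1/(J + (110 + 5*5)) = 1/(J + (110 + 25)) = 1/(J + 135) = 1/(135 + J))
1/T(-1983) = 1/(1/(135 - 1983)) = 1/(1/(-1848)) = 1/(-1/1848) = -1848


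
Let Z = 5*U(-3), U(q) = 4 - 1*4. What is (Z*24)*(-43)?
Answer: 0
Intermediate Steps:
U(q) = 0 (U(q) = 4 - 4 = 0)
Z = 0 (Z = 5*0 = 0)
(Z*24)*(-43) = (0*24)*(-43) = 0*(-43) = 0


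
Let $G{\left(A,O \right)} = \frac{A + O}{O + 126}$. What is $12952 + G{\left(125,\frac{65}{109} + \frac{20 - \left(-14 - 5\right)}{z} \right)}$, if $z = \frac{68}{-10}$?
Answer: $\frac{5801787477}{447911} \approx 12953.0$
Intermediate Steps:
$z = - \frac{34}{5}$ ($z = 68 \left(- \frac{1}{10}\right) = - \frac{34}{5} \approx -6.8$)
$G{\left(A,O \right)} = \frac{A + O}{126 + O}$
$12952 + G{\left(125,\frac{65}{109} + \frac{20 - \left(-14 - 5\right)}{z} \right)} = 12952 + \frac{125 + \left(\frac{65}{109} + \frac{20 - \left(-14 - 5\right)}{- \frac{34}{5}}\right)}{126 + \left(\frac{65}{109} + \frac{20 - \left(-14 - 5\right)}{- \frac{34}{5}}\right)} = 12952 + \frac{125 + \left(65 \cdot \frac{1}{109} + \left(20 - \left(-14 - 5\right)\right) \left(- \frac{5}{34}\right)\right)}{126 + \left(65 \cdot \frac{1}{109} + \left(20 - \left(-14 - 5\right)\right) \left(- \frac{5}{34}\right)\right)} = 12952 + \frac{125 + \left(\frac{65}{109} + \left(20 - -19\right) \left(- \frac{5}{34}\right)\right)}{126 + \left(\frac{65}{109} + \left(20 - -19\right) \left(- \frac{5}{34}\right)\right)} = 12952 + \frac{125 + \left(\frac{65}{109} + \left(20 + 19\right) \left(- \frac{5}{34}\right)\right)}{126 + \left(\frac{65}{109} + \left(20 + 19\right) \left(- \frac{5}{34}\right)\right)} = 12952 + \frac{125 + \left(\frac{65}{109} + 39 \left(- \frac{5}{34}\right)\right)}{126 + \left(\frac{65}{109} + 39 \left(- \frac{5}{34}\right)\right)} = 12952 + \frac{125 + \left(\frac{65}{109} - \frac{195}{34}\right)}{126 + \left(\frac{65}{109} - \frac{195}{34}\right)} = 12952 + \frac{125 - \frac{19045}{3706}}{126 - \frac{19045}{3706}} = 12952 + \frac{1}{\frac{447911}{3706}} \cdot \frac{444205}{3706} = 12952 + \frac{3706}{447911} \cdot \frac{444205}{3706} = 12952 + \frac{444205}{447911} = \frac{5801787477}{447911}$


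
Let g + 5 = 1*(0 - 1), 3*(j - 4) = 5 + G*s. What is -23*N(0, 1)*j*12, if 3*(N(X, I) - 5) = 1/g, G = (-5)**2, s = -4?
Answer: 339802/9 ≈ 37756.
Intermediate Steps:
G = 25
j = -83/3 (j = 4 + (5 + 25*(-4))/3 = 4 + (5 - 100)/3 = 4 + (1/3)*(-95) = 4 - 95/3 = -83/3 ≈ -27.667)
g = -6 (g = -5 + 1*(0 - 1) = -5 + 1*(-1) = -5 - 1 = -6)
N(X, I) = 89/18 (N(X, I) = 5 + (1/3)/(-6) = 5 + (1/3)*(-1/6) = 5 - 1/18 = 89/18)
-23*N(0, 1)*j*12 = -2047*(-83)/(18*3)*12 = -23*(-7387/54)*12 = (169901/54)*12 = 339802/9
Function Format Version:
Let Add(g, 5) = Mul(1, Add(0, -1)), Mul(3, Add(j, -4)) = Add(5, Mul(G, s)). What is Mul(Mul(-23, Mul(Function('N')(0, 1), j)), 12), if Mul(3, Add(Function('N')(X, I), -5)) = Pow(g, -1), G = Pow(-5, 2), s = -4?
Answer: Rational(339802, 9) ≈ 37756.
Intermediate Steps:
G = 25
j = Rational(-83, 3) (j = Add(4, Mul(Rational(1, 3), Add(5, Mul(25, -4)))) = Add(4, Mul(Rational(1, 3), Add(5, -100))) = Add(4, Mul(Rational(1, 3), -95)) = Add(4, Rational(-95, 3)) = Rational(-83, 3) ≈ -27.667)
g = -6 (g = Add(-5, Mul(1, Add(0, -1))) = Add(-5, Mul(1, -1)) = Add(-5, -1) = -6)
Function('N')(X, I) = Rational(89, 18) (Function('N')(X, I) = Add(5, Mul(Rational(1, 3), Pow(-6, -1))) = Add(5, Mul(Rational(1, 3), Rational(-1, 6))) = Add(5, Rational(-1, 18)) = Rational(89, 18))
Mul(Mul(-23, Mul(Function('N')(0, 1), j)), 12) = Mul(Mul(-23, Mul(Rational(89, 18), Rational(-83, 3))), 12) = Mul(Mul(-23, Rational(-7387, 54)), 12) = Mul(Rational(169901, 54), 12) = Rational(339802, 9)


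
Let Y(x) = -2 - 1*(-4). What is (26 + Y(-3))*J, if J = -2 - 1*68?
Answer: -1960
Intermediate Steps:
Y(x) = 2 (Y(x) = -2 + 4 = 2)
J = -70 (J = -2 - 68 = -70)
(26 + Y(-3))*J = (26 + 2)*(-70) = 28*(-70) = -1960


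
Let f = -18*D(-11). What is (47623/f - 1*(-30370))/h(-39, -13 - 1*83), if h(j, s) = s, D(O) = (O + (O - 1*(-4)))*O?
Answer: -108191057/342144 ≈ -316.21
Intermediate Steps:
D(O) = O*(4 + 2*O) (D(O) = (O + (O + 4))*O = (O + (4 + O))*O = (4 + 2*O)*O = O*(4 + 2*O))
f = -3564 (f = -36*(-11)*(2 - 11) = -36*(-11)*(-9) = -18*198 = -3564)
(47623/f - 1*(-30370))/h(-39, -13 - 1*83) = (47623/(-3564) - 1*(-30370))/(-13 - 1*83) = (47623*(-1/3564) + 30370)/(-13 - 83) = (-47623/3564 + 30370)/(-96) = (108191057/3564)*(-1/96) = -108191057/342144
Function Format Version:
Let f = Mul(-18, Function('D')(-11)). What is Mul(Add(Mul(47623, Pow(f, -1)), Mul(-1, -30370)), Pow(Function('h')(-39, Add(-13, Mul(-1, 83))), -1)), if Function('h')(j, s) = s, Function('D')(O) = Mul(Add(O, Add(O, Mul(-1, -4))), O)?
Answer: Rational(-108191057, 342144) ≈ -316.21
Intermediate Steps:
Function('D')(O) = Mul(O, Add(4, Mul(2, O))) (Function('D')(O) = Mul(Add(O, Add(O, 4)), O) = Mul(Add(O, Add(4, O)), O) = Mul(Add(4, Mul(2, O)), O) = Mul(O, Add(4, Mul(2, O))))
f = -3564 (f = Mul(-18, Mul(2, -11, Add(2, -11))) = Mul(-18, Mul(2, -11, -9)) = Mul(-18, 198) = -3564)
Mul(Add(Mul(47623, Pow(f, -1)), Mul(-1, -30370)), Pow(Function('h')(-39, Add(-13, Mul(-1, 83))), -1)) = Mul(Add(Mul(47623, Pow(-3564, -1)), Mul(-1, -30370)), Pow(Add(-13, Mul(-1, 83)), -1)) = Mul(Add(Mul(47623, Rational(-1, 3564)), 30370), Pow(Add(-13, -83), -1)) = Mul(Add(Rational(-47623, 3564), 30370), Pow(-96, -1)) = Mul(Rational(108191057, 3564), Rational(-1, 96)) = Rational(-108191057, 342144)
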